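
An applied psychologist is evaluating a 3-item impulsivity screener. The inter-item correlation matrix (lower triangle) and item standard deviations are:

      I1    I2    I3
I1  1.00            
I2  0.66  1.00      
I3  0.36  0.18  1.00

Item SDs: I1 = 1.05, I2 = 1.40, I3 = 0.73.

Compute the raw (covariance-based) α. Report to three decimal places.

Σσ²ᵢ = 1.05² + 1.40² + 0.73² = 3.5954
Covariances σ_ij = r_ij · s_i · s_j:
  σ(I1,I2) = 0.66 × 1.05 × 1.40 = 0.9702
  σ(I1,I3) = 0.36 × 1.05 × 0.73 = 0.2759
  σ(I2,I3) = 0.18 × 1.40 × 0.73 = 0.1840
σ²_T = Σσ²ᵢ + 2·Σσ_ij = 3.5954 + 2 × 1.4301 = 6.4556
α = (3/2)·(1 − 3.5954/6.4556) = 0.665

α = 0.665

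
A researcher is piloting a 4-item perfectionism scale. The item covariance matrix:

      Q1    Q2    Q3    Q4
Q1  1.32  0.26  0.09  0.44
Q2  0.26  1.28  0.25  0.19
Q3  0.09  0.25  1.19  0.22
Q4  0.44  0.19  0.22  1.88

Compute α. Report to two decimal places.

ΣVar(i) = 1.32 + 1.28 + 1.19 + 1.88 = 5.67
Sum of off-diagonal covariances = 1.45
Var(T) = 5.67 + 2 × 1.45 = 8.57
α = (k/(k−1))·(1 − ΣVar(i)/Var(T)) = (4/3)·(1 − 5.67/8.57) = 0.45

α = 0.45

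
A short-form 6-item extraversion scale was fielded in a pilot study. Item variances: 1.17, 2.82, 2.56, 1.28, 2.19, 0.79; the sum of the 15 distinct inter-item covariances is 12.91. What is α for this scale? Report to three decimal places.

Σσ²ᵢ = 1.17 + 2.82 + 2.56 + 1.28 + 2.19 + 0.79 = 10.81
Sum of distinct covariances = 12.91
total variance = Σσ²ᵢ + 2·Σcov = 10.81 + 2 × 12.91 = 36.63
α = (6/5)·(1 − 10.81/36.63) = 0.846

α = 0.846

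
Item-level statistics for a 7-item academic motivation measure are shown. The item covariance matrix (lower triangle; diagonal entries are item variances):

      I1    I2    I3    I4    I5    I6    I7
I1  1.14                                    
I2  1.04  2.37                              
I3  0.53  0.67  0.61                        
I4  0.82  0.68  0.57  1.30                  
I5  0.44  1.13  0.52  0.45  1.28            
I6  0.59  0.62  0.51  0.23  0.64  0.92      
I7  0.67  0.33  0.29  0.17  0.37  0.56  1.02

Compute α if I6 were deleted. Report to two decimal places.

α = 0.83

Remaining items: I1, I2, I3, I4, I5, I7 (k = 6).
sum of item variances = 1.14 + 2.37 + 0.61 + 1.30 + 1.28 + 1.02 = 7.72
Var(T) = 7.72 + 2 × 8.68 = 25.08
α (item deleted) = (6/5)·(1 − 7.72/25.08) = 0.83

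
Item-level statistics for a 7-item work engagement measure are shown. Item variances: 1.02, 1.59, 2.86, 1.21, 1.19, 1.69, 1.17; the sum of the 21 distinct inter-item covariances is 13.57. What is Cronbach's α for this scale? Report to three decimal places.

Cronbach's α = 0.836

Σσ²ᵢ = 1.02 + 1.59 + 2.86 + 1.21 + 1.19 + 1.69 + 1.17 = 10.73
Sum of distinct covariances = 13.57
Var(T) = Σσ²ᵢ + 2·Σcov = 10.73 + 2 × 13.57 = 37.87
α = (7/6)·(1 − 10.73/37.87) = 0.836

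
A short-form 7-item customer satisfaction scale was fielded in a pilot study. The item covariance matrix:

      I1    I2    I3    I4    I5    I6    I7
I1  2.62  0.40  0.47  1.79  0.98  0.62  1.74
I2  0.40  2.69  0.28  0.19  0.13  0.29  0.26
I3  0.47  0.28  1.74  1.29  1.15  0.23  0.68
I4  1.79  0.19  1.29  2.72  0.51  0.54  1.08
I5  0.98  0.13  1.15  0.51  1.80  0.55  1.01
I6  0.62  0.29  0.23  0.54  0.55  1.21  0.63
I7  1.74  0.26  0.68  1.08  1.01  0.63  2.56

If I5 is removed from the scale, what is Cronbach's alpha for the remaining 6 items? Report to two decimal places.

α = 0.73

Remaining items: I1, I2, I3, I4, I6, I7 (k = 6).
Σσ²ᵢ = 2.62 + 2.69 + 1.74 + 2.72 + 1.21 + 2.56 = 13.54
total variance = 13.54 + 2 × 10.49 = 34.52
α (item deleted) = (6/5)·(1 − 13.54/34.52) = 0.73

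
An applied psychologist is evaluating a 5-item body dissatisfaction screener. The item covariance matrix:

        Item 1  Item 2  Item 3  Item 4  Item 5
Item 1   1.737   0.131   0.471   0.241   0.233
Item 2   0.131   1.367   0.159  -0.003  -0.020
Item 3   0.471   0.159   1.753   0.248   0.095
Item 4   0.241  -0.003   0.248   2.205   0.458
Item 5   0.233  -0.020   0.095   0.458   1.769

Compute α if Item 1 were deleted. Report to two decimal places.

Remaining items: Item 2, Item 3, Item 4, Item 5 (k = 4).
Σσᵢ² = 1.367 + 1.753 + 2.205 + 1.769 = 7.094
σ²_total = 7.094 + 2 × 0.937 = 8.968
α (item deleted) = (4/3)·(1 − 7.094/8.968) = 0.28

α = 0.28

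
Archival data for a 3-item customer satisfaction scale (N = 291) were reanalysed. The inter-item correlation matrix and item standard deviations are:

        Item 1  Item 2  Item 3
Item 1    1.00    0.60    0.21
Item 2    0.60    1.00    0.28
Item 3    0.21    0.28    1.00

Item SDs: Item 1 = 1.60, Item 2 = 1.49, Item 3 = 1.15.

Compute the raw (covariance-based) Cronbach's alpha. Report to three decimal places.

α = 0.644

Σσ²ᵢ = 1.60² + 1.49² + 1.15² = 6.1026
Covariances σ_ij = r_ij · s_i · s_j:
  σ(Item 1,Item 2) = 0.60 × 1.60 × 1.49 = 1.4304
  σ(Item 1,Item 3) = 0.21 × 1.60 × 1.15 = 0.3864
  σ(Item 2,Item 3) = 0.28 × 1.49 × 1.15 = 0.4798
σ²_T = Σσ²ᵢ + 2·Σσ_ij = 6.1026 + 2 × 2.2966 = 10.6958
α = (3/2)·(1 − 6.1026/10.6958) = 0.644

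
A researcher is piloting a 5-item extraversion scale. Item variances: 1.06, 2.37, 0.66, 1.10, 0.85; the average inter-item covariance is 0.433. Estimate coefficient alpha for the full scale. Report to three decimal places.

Σσᵢ² = 1.06 + 2.37 + 0.66 + 1.10 + 0.85 = 6.04
Sum of the 10 distinct covariances = 10 × 0.433 = 4.330
σ²_T = Σσᵢ² + 2·Σcov = 6.04 + 2 × 4.330 = 14.700
α = (5/4)·(1 − 6.04/14.700) = 0.736

α = 0.736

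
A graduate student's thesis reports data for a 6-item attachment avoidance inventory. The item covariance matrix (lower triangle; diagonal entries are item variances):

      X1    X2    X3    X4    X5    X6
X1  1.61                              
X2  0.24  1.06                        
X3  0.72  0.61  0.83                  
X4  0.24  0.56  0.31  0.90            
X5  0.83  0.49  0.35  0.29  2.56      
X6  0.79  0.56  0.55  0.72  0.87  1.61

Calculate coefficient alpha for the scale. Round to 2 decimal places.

Σσ²ᵢ = 1.61 + 1.06 + 0.83 + 0.90 + 2.56 + 1.61 = 8.57
Sum of the distinct covariances = 8.13
σ²_T = 8.57 + 2 × 8.13 = 24.83
α = (k/(k−1))·(1 − Σσ²ᵢ/σ²_T) = (6/5)·(1 − 8.57/24.83) = 0.79

α = 0.79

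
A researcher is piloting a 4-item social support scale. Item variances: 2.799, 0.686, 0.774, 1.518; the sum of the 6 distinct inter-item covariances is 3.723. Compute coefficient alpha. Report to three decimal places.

ΣVar(i) = 2.799 + 0.686 + 0.774 + 1.518 = 5.777
Sum of distinct covariances = 3.723
σ²_total = ΣVar(i) + 2·Σcov = 5.777 + 2 × 3.723 = 13.223
α = (4/3)·(1 − 5.777/13.223) = 0.751

coefficient alpha = 0.751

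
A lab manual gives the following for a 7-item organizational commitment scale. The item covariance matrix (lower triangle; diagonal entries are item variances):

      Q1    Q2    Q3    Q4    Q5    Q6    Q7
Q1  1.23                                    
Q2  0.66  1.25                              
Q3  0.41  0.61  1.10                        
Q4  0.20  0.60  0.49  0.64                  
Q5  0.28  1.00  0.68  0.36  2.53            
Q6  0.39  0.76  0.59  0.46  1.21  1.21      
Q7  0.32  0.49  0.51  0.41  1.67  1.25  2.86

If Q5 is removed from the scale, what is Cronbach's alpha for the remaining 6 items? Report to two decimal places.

Cronbach's alpha = 0.80

Remaining items: Q1, Q2, Q3, Q4, Q6, Q7 (k = 6).
sum of item variances = 1.23 + 1.25 + 1.10 + 0.64 + 1.21 + 2.86 = 8.29
σ²_T = 8.29 + 2 × 8.15 = 24.59
α (item deleted) = (6/5)·(1 − 8.29/24.59) = 0.80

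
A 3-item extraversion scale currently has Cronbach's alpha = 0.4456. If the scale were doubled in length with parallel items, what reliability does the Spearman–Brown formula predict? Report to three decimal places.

Length factor m = 2
α' = m·α / (1 + (m−1)·α)
   = 2 × 0.4456 / (1 + (2 − 1) × 0.4456)
   = 0.8912 / 1.4456 = 0.616

predicted reliability = 0.616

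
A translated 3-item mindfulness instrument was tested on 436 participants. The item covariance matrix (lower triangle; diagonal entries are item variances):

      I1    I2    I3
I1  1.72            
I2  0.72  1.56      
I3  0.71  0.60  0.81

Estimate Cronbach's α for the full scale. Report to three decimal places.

α = 0.747

ΣVar(i) = 1.72 + 1.56 + 0.81 = 4.09
Sum of off-diagonal covariances = 2.03
σ²_T = 4.09 + 2 × 2.03 = 8.15
α = (k/(k−1))·(1 − ΣVar(i)/σ²_T) = (3/2)·(1 − 4.09/8.15) = 0.747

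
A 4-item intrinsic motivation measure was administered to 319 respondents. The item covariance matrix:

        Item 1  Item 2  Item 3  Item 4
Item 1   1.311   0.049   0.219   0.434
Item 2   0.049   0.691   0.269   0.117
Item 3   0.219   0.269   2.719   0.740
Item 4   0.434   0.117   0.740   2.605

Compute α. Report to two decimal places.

α = 0.44

Σσ²ᵢ = 1.311 + 0.691 + 2.719 + 2.605 = 7.326
Σ_{i<j} σ_ij = 1.828
σ²_T = 7.326 + 2 × 1.828 = 10.982
α = (k/(k−1))·(1 − Σσ²ᵢ/σ²_T) = (4/3)·(1 − 7.326/10.982) = 0.44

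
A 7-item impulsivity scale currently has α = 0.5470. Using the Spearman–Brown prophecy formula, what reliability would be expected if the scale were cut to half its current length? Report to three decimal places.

predicted reliability = 0.376

Length factor m = 1/2
α' = m·α / (1 − (1−m)·α)
   = 1/2 × 0.5470 / (1 − (1 − 1/2) × 0.5470)
   = 0.2735 / 0.7265 = 0.376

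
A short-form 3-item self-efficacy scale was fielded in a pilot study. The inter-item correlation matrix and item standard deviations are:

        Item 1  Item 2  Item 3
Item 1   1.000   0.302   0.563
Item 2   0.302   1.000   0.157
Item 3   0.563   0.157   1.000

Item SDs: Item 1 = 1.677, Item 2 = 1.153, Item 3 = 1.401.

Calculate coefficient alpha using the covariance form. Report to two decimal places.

Σσ²ᵢ = 1.677² + 1.153² + 1.401² = 6.1045
Covariances σ_ij = r_ij · s_i · s_j:
  σ(Item 1,Item 2) = 0.302 × 1.677 × 1.153 = 0.5839
  σ(Item 1,Item 3) = 0.563 × 1.677 × 1.401 = 1.3228
  σ(Item 2,Item 3) = 0.157 × 1.153 × 1.401 = 0.2536
σ²_T = Σσ²ᵢ + 2·Σσ_ij = 6.1045 + 2 × 2.1603 = 10.4251
α = (3/2)·(1 − 6.1045/10.4251) = 0.62

coefficient alpha = 0.62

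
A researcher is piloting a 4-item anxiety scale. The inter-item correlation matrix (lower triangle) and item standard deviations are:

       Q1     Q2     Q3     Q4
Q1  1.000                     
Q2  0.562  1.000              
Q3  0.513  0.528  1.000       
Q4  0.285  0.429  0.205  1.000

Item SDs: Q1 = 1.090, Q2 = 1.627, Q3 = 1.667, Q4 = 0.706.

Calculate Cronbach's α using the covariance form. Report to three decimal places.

Cronbach's α = 0.731

Σσ²ᵢ = 1.090² + 1.627² + 1.667² + 0.706² = 7.1126
Covariances σ_ij = r_ij · s_i · s_j:
  σ(Q1,Q2) = 0.562 × 1.090 × 1.627 = 0.9967
  σ(Q1,Q3) = 0.513 × 1.090 × 1.667 = 0.9321
  σ(Q1,Q4) = 0.285 × 1.090 × 0.706 = 0.2193
  σ(Q2,Q3) = 0.528 × 1.627 × 1.667 = 1.4320
  σ(Q2,Q4) = 0.429 × 1.627 × 0.706 = 0.4928
  σ(Q3,Q4) = 0.205 × 1.667 × 0.706 = 0.2413
σ²_T = Σσ²ᵢ + 2·Σσ_ij = 7.1126 + 2 × 4.3142 = 15.7410
α = (4/3)·(1 − 7.1126/15.7410) = 0.731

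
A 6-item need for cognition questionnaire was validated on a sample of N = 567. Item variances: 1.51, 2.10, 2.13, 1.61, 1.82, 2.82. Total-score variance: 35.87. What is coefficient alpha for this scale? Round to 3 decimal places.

Σσ²ᵢ = 1.51 + 2.10 + 2.13 + 1.61 + 1.82 + 2.82 = 11.99
α = (k/(k−1))·(1 − Σσ²ᵢ/σ²_total) = (6/5)·(1 − 11.99/35.87) = 0.799

coefficient alpha = 0.799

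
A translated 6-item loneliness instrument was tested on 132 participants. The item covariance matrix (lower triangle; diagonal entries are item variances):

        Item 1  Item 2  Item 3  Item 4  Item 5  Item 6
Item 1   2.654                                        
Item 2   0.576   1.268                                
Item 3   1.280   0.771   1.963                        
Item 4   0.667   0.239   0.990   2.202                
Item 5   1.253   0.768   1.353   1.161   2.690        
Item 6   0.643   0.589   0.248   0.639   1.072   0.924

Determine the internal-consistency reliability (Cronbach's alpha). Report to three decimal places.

Cronbach's alpha = 0.812

Σσ²ᵢ = 2.654 + 1.268 + 1.963 + 2.202 + 2.690 + 0.924 = 11.701
Σ_{i<j} σ_ij = 12.249
σ²_total = 11.701 + 2 × 12.249 = 36.199
α = (k/(k−1))·(1 − Σσ²ᵢ/σ²_total) = (6/5)·(1 − 11.701/36.199) = 0.812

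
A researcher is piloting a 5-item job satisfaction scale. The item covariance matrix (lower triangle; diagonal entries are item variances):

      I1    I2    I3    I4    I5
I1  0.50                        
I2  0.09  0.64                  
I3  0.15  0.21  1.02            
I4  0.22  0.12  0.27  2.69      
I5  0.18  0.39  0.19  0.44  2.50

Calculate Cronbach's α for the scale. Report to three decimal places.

α = 0.476

Σσᵢ² = 0.50 + 0.64 + 1.02 + 2.69 + 2.50 = 7.35
Σ_{i<j} σ_ij = 2.26
σ²_total = 7.35 + 2 × 2.26 = 11.87
α = (k/(k−1))·(1 − Σσᵢ²/σ²_total) = (5/4)·(1 − 7.35/11.87) = 0.476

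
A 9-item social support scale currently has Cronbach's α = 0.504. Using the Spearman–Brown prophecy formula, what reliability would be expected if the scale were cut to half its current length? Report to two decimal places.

Length factor m = 1/2
α' = m·α / (1 − (1−m)·α)
   = 1/2 × 0.504 / (1 − (1 − 1/2) × 0.504)
   = 0.2520 / 0.7480 = 0.34

predicted reliability = 0.34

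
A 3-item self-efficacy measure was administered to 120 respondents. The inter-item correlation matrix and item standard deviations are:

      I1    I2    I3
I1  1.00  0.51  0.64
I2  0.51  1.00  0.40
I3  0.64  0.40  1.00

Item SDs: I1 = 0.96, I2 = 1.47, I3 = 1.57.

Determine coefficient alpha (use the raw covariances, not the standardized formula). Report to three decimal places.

Σσ²ᵢ = 0.96² + 1.47² + 1.57² = 5.5474
Covariances σ_ij = r_ij · s_i · s_j:
  σ(I1,I2) = 0.51 × 0.96 × 1.47 = 0.7197
  σ(I1,I3) = 0.64 × 0.96 × 1.57 = 0.9646
  σ(I2,I3) = 0.40 × 1.47 × 1.57 = 0.9232
σ²_T = Σσ²ᵢ + 2·Σσ_ij = 5.5474 + 2 × 2.6075 = 10.7624
α = (3/2)·(1 − 5.5474/10.7624) = 0.727

α = 0.727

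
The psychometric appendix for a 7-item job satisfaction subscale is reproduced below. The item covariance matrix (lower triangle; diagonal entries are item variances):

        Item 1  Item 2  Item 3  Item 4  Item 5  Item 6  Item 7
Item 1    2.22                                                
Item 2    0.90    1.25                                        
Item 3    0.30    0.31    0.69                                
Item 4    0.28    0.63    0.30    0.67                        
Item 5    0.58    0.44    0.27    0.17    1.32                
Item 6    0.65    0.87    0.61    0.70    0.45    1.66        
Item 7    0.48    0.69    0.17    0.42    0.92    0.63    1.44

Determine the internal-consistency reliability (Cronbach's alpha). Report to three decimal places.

Cronbach's alpha = 0.816

sum of item variances = 2.22 + 1.25 + 0.69 + 0.67 + 1.32 + 1.66 + 1.44 = 9.25
Sum of off-diagonal covariances = 10.77
σ²_T = 9.25 + 2 × 10.77 = 30.79
α = (k/(k−1))·(1 − sum of item variances/σ²_T) = (7/6)·(1 − 9.25/30.79) = 0.816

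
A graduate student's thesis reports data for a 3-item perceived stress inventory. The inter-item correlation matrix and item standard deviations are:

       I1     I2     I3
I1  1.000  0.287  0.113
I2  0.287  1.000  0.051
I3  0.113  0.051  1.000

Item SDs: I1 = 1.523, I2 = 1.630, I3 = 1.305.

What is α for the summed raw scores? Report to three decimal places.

Σσ²ᵢ = 1.523² + 1.630² + 1.305² = 6.6795
Covariances σ_ij = r_ij · s_i · s_j:
  σ(I1,I2) = 0.287 × 1.523 × 1.630 = 0.7125
  σ(I1,I3) = 0.113 × 1.523 × 1.305 = 0.2246
  σ(I2,I3) = 0.051 × 1.630 × 1.305 = 0.1085
σ²_T = Σσ²ᵢ + 2·Σσ_ij = 6.6795 + 2 × 1.0456 = 8.7707
α = (3/2)·(1 − 6.6795/8.7707) = 0.358

α = 0.358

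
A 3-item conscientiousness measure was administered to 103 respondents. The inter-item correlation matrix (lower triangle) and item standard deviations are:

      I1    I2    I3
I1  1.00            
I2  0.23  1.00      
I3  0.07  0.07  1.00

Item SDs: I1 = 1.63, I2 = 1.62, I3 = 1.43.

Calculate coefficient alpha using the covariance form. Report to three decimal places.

Σσ²ᵢ = 1.63² + 1.62² + 1.43² = 7.3262
Covariances σ_ij = r_ij · s_i · s_j:
  σ(I1,I2) = 0.23 × 1.63 × 1.62 = 0.6073
  σ(I1,I3) = 0.07 × 1.63 × 1.43 = 0.1632
  σ(I2,I3) = 0.07 × 1.62 × 1.43 = 0.1622
σ²_T = Σσ²ᵢ + 2·Σσ_ij = 7.3262 + 2 × 0.9327 = 9.1916
α = (3/2)·(1 − 7.3262/9.1916) = 0.304

α = 0.304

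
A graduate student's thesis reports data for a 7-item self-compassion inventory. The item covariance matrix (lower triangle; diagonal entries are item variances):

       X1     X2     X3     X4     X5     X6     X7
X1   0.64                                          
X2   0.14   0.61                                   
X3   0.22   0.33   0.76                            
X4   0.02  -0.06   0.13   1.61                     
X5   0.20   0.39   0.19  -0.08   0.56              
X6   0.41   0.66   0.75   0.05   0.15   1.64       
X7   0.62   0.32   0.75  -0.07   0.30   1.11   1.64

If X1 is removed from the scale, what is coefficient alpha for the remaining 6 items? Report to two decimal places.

α = 0.71

Remaining items: X2, X3, X4, X5, X6, X7 (k = 6).
Σσᵢ² = 0.61 + 0.76 + 1.61 + 0.56 + 1.64 + 1.64 = 6.82
σ²_total = 6.82 + 2 × 4.92 = 16.66
α (item deleted) = (6/5)·(1 − 6.82/16.66) = 0.71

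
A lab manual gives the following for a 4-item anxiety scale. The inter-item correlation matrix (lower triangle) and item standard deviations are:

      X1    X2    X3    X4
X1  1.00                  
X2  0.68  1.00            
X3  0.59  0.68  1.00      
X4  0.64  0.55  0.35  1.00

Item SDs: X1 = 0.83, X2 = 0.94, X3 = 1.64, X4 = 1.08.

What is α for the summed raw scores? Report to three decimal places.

α = 0.805

Σσ²ᵢ = 0.83² + 0.94² + 1.64² + 1.08² = 5.4285
Covariances σ_ij = r_ij · s_i · s_j:
  σ(X1,X2) = 0.68 × 0.83 × 0.94 = 0.5305
  σ(X1,X3) = 0.59 × 0.83 × 1.64 = 0.8031
  σ(X1,X4) = 0.64 × 0.83 × 1.08 = 0.5737
  σ(X2,X3) = 0.68 × 0.94 × 1.64 = 1.0483
  σ(X2,X4) = 0.55 × 0.94 × 1.08 = 0.5584
  σ(X3,X4) = 0.35 × 1.64 × 1.08 = 0.6199
σ²_T = Σσ²ᵢ + 2·Σσ_ij = 5.4285 + 2 × 4.1339 = 13.6963
α = (4/3)·(1 − 5.4285/13.6963) = 0.805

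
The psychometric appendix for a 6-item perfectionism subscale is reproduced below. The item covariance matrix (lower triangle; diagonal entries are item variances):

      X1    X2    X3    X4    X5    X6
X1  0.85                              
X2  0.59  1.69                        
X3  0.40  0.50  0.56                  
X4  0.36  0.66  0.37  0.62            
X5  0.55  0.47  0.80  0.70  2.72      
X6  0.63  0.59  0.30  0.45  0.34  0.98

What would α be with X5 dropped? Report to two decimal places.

Remaining items: X1, X2, X3, X4, X6 (k = 5).
Σσ²ᵢ = 0.85 + 1.69 + 0.56 + 0.62 + 0.98 = 4.70
σ²_total = 4.70 + 2 × 4.85 = 14.40
α (item deleted) = (5/4)·(1 − 4.70/14.40) = 0.84

α = 0.84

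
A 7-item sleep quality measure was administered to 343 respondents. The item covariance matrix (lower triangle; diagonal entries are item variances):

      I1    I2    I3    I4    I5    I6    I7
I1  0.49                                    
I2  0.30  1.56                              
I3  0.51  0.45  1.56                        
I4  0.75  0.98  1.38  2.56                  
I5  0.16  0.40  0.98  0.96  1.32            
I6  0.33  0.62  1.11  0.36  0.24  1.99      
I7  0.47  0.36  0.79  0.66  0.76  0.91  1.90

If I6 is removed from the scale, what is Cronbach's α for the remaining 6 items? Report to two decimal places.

Cronbach's α = 0.81

Remaining items: I1, I2, I3, I4, I5, I7 (k = 6).
sum of item variances = 0.49 + 1.56 + 1.56 + 2.56 + 1.32 + 1.90 = 9.39
σ²_T = 9.39 + 2 × 9.91 = 29.21
α (item deleted) = (6/5)·(1 − 9.39/29.21) = 0.81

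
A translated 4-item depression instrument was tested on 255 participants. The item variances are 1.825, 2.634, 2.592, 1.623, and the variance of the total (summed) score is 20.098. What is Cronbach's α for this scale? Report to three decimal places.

sum of item variances = 1.825 + 2.634 + 2.592 + 1.623 = 8.674
α = (k/(k−1))·(1 − sum of item variances/σ²_total) = (4/3)·(1 − 8.674/20.098) = 0.758

Cronbach's α = 0.758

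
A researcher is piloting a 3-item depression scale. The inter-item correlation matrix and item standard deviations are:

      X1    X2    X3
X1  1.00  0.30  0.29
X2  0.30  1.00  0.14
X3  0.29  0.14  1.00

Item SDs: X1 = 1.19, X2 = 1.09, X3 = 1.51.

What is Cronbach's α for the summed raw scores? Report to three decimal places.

α = 0.478

Σσ²ᵢ = 1.19² + 1.09² + 1.51² = 4.8843
Covariances σ_ij = r_ij · s_i · s_j:
  σ(X1,X2) = 0.30 × 1.19 × 1.09 = 0.3891
  σ(X1,X3) = 0.29 × 1.19 × 1.51 = 0.5211
  σ(X2,X3) = 0.14 × 1.09 × 1.51 = 0.2304
σ²_T = Σσ²ᵢ + 2·Σσ_ij = 4.8843 + 2 × 1.1406 = 7.1655
α = (3/2)·(1 − 4.8843/7.1655) = 0.478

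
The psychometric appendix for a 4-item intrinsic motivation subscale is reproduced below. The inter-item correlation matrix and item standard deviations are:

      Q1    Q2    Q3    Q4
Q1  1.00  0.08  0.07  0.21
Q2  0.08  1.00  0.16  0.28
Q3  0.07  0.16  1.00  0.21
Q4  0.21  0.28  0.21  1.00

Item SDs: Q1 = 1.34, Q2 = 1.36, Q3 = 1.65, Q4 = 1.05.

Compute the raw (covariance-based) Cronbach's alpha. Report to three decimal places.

Cronbach's alpha = 0.420

Σσ²ᵢ = 1.34² + 1.36² + 1.65² + 1.05² = 7.4702
Covariances σ_ij = r_ij · s_i · s_j:
  σ(Q1,Q2) = 0.08 × 1.34 × 1.36 = 0.1458
  σ(Q1,Q3) = 0.07 × 1.34 × 1.65 = 0.1548
  σ(Q1,Q4) = 0.21 × 1.34 × 1.05 = 0.2955
  σ(Q2,Q3) = 0.16 × 1.36 × 1.65 = 0.3590
  σ(Q2,Q4) = 0.28 × 1.36 × 1.05 = 0.3998
  σ(Q3,Q4) = 0.21 × 1.65 × 1.05 = 0.3638
σ²_T = Σσ²ᵢ + 2·Σσ_ij = 7.4702 + 2 × 1.7187 = 10.9076
α = (4/3)·(1 − 7.4702/10.9076) = 0.420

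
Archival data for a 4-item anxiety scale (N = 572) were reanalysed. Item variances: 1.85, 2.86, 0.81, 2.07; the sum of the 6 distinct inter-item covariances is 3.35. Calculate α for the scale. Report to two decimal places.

Σσ²ᵢ = 1.85 + 2.86 + 0.81 + 2.07 = 7.59
Sum of distinct covariances = 3.35
total variance = Σσ²ᵢ + 2·Σcov = 7.59 + 2 × 3.35 = 14.29
α = (4/3)·(1 − 7.59/14.29) = 0.63

α = 0.63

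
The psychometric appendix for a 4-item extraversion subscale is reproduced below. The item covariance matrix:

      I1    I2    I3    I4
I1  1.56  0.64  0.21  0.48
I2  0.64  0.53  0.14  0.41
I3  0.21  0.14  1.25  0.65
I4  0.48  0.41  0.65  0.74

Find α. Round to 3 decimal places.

Σσ²ᵢ = 1.56 + 0.53 + 1.25 + 0.74 = 4.08
Sum of the distinct covariances = 2.53
σ²_total = 4.08 + 2 × 2.53 = 9.14
α = (k/(k−1))·(1 − Σσ²ᵢ/σ²_total) = (4/3)·(1 − 4.08/9.14) = 0.738

α = 0.738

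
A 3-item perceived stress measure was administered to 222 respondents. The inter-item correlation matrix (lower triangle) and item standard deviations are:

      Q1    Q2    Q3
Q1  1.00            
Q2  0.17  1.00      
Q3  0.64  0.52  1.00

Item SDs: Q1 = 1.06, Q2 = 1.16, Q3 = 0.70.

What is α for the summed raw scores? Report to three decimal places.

α = 0.642

Σσ²ᵢ = 1.06² + 1.16² + 0.70² = 2.9592
Covariances σ_ij = r_ij · s_i · s_j:
  σ(Q1,Q2) = 0.17 × 1.06 × 1.16 = 0.2090
  σ(Q1,Q3) = 0.64 × 1.06 × 0.70 = 0.4749
  σ(Q2,Q3) = 0.52 × 1.16 × 0.70 = 0.4222
σ²_T = Σσ²ᵢ + 2·Σσ_ij = 2.9592 + 2 × 1.1061 = 5.1714
α = (3/2)·(1 − 2.9592/5.1714) = 0.642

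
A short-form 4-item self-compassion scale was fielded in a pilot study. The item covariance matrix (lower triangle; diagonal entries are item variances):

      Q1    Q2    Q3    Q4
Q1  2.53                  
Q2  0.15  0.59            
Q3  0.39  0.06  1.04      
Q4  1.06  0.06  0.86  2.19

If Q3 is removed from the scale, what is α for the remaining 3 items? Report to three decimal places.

Remaining items: Q1, Q2, Q4 (k = 3).
sum of item variances = 2.53 + 0.59 + 2.19 = 5.31
σ²_total = 5.31 + 2 × 1.27 = 7.85
α (item deleted) = (3/2)·(1 − 5.31/7.85) = 0.485

α = 0.485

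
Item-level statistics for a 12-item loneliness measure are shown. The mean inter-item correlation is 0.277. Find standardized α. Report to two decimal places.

standardized α = 0.82

Standardized α = k·r̄ / (1 + (k−1)·r̄) = 12 × 0.277 / (1 + 11 × 0.277)
  = 3.3240 / 4.0470 = 0.82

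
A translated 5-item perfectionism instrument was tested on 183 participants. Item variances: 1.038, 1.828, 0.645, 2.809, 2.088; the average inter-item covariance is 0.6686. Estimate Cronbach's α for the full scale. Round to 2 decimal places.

sum of item variances = 1.038 + 1.828 + 0.645 + 2.809 + 2.088 = 8.408
Sum of the 10 distinct covariances = 10 × 0.6686 = 6.6860
total variance = sum of item variances + 2·Σcov = 8.408 + 2 × 6.6860 = 21.7800
α = (5/4)·(1 − 8.408/21.7800) = 0.77

α = 0.77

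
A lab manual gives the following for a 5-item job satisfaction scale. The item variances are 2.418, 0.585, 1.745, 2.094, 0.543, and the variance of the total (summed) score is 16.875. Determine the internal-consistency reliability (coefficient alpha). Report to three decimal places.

α = 0.703

ΣVar(i) = 2.418 + 0.585 + 1.745 + 2.094 + 0.543 = 7.385
α = (k/(k−1))·(1 − ΣVar(i)/total variance) = (5/4)·(1 − 7.385/16.875) = 0.703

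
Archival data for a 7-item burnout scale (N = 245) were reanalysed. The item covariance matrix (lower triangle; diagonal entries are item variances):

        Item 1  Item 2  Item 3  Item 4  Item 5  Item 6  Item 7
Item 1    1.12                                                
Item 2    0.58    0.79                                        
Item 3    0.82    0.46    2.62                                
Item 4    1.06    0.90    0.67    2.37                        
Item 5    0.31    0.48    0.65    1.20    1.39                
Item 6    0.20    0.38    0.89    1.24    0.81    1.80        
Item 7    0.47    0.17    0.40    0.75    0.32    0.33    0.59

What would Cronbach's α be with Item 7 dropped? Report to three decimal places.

Remaining items: Item 1, Item 2, Item 3, Item 4, Item 5, Item 6 (k = 6).
sum of item variances = 1.12 + 0.79 + 2.62 + 2.37 + 1.39 + 1.80 = 10.09
total variance = 10.09 + 2 × 10.65 = 31.39
α (item deleted) = (6/5)·(1 − 10.09/31.39) = 0.814

α = 0.814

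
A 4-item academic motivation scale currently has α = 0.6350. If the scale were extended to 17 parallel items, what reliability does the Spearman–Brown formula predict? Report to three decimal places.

predicted reliability = 0.881

Length factor m = 17/4 = 4.2500
α' = m·α / (1 + (m−1)·α)
   = 17/4 × 0.6350 / (1 + (17/4 − 1) × 0.6350)
   = 2.6987 / 3.0638 = 0.881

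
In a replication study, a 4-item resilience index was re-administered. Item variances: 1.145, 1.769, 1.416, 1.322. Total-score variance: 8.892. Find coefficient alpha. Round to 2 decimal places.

Σσ²ᵢ = 1.145 + 1.769 + 1.416 + 1.322 = 5.652
α = (k/(k−1))·(1 − Σσ²ᵢ/total variance) = (4/3)·(1 − 5.652/8.892) = 0.49

α = 0.49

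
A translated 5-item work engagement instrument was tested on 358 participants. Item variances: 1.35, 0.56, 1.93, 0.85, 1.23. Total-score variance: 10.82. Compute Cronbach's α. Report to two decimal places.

ΣVar(i) = 1.35 + 0.56 + 1.93 + 0.85 + 1.23 = 5.92
α = (k/(k−1))·(1 − ΣVar(i)/total variance) = (5/4)·(1 − 5.92/10.82) = 0.57

Cronbach's α = 0.57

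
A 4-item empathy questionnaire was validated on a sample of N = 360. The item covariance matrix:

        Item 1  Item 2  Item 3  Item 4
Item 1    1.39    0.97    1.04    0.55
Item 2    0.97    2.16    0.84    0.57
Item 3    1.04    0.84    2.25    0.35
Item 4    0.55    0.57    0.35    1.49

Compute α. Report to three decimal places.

α = 0.723

sum of item variances = 1.39 + 2.16 + 2.25 + 1.49 = 7.29
Sum of off-diagonal covariances = 4.32
Var(T) = 7.29 + 2 × 4.32 = 15.93
α = (k/(k−1))·(1 − sum of item variances/Var(T)) = (4/3)·(1 − 7.29/15.93) = 0.723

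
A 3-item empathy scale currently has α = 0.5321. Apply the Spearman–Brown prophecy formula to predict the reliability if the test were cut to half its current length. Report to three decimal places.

predicted reliability = 0.362

Length factor m = 1/2
α' = m·α / (1 − (1−m)·α)
   = 1/2 × 0.5321 / (1 − (1 − 1/2) × 0.5321)
   = 0.2661 / 0.7339 = 0.362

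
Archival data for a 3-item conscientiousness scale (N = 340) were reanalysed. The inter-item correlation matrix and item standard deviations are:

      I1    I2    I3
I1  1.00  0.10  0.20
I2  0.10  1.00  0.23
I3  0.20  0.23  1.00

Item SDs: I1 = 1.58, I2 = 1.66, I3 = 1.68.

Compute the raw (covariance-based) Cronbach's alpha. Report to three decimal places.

α = 0.393

Σσ²ᵢ = 1.58² + 1.66² + 1.68² = 8.0744
Covariances σ_ij = r_ij · s_i · s_j:
  σ(I1,I2) = 0.10 × 1.58 × 1.66 = 0.2623
  σ(I1,I3) = 0.20 × 1.58 × 1.68 = 0.5309
  σ(I2,I3) = 0.23 × 1.66 × 1.68 = 0.6414
σ²_T = Σσ²ᵢ + 2·Σσ_ij = 8.0744 + 2 × 1.4346 = 10.9436
α = (3/2)·(1 − 8.0744/10.9436) = 0.393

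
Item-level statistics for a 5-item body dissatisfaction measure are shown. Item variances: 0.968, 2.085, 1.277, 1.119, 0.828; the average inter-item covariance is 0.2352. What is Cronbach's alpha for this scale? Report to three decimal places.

Σσᵢ² = 0.968 + 2.085 + 1.277 + 1.119 + 0.828 = 6.277
Sum of the 10 distinct covariances = 10 × 0.2352 = 2.3520
total variance = Σσᵢ² + 2·Σcov = 6.277 + 2 × 2.3520 = 10.9810
α = (5/4)·(1 − 6.277/10.9810) = 0.535

α = 0.535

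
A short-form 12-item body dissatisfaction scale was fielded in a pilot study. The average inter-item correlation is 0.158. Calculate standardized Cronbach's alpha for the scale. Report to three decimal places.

α = 0.692

Standardized α = k·r̄ / (1 + (k−1)·r̄) = 12 × 0.158 / (1 + 11 × 0.158)
  = 1.8960 / 2.7380 = 0.692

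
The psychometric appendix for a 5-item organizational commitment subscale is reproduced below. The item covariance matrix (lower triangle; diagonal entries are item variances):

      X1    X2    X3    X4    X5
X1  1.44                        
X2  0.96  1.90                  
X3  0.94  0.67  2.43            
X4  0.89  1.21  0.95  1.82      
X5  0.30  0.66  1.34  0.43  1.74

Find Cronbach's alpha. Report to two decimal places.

Cronbach's alpha = 0.80

Σσ²ᵢ = 1.44 + 1.90 + 2.43 + 1.82 + 1.74 = 9.33
Sum of the distinct covariances = 8.35
total variance = 9.33 + 2 × 8.35 = 26.03
α = (k/(k−1))·(1 − Σσ²ᵢ/total variance) = (5/4)·(1 − 9.33/26.03) = 0.80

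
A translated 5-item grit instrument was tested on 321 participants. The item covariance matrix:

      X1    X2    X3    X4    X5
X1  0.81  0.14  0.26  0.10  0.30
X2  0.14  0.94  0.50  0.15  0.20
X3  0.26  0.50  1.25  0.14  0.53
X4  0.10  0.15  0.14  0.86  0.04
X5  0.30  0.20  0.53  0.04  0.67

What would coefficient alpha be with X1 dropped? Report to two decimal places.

Remaining items: X2, X3, X4, X5 (k = 4).
Σσᵢ² = 0.94 + 1.25 + 0.86 + 0.67 = 3.72
σ²_T = 3.72 + 2 × 1.56 = 6.84
α (item deleted) = (4/3)·(1 − 3.72/6.84) = 0.61

α = 0.61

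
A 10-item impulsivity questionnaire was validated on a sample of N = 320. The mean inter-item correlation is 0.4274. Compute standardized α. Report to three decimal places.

α = 0.882

Standardized α = k·r̄ / (1 + (k−1)·r̄) = 10 × 0.4274 / (1 + 9 × 0.4274)
  = 4.2740 / 4.8466 = 0.882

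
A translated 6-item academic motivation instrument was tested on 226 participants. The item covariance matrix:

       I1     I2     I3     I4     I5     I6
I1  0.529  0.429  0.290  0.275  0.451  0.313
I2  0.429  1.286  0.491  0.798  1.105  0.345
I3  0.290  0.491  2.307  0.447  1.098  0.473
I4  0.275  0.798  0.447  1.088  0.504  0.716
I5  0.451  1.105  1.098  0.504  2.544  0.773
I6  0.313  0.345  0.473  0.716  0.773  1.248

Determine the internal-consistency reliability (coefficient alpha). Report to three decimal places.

α = 0.785

sum of item variances = 0.529 + 1.286 + 2.307 + 1.088 + 2.544 + 1.248 = 9.002
Sum of the distinct covariances = 8.508
σ²_total = 9.002 + 2 × 8.508 = 26.018
α = (k/(k−1))·(1 − sum of item variances/σ²_total) = (6/5)·(1 − 9.002/26.018) = 0.785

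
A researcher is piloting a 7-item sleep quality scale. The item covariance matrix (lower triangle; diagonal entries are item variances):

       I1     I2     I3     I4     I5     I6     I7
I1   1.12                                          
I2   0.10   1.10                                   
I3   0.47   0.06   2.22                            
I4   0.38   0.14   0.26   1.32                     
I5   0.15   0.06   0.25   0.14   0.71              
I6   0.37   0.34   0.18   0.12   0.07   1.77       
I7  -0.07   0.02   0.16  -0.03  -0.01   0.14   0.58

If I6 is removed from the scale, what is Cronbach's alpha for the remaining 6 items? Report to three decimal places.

Remaining items: I1, I2, I3, I4, I5, I7 (k = 6).
sum of item variances = 1.12 + 1.10 + 2.22 + 1.32 + 0.71 + 0.58 = 7.05
Var(T) = 7.05 + 2 × 2.08 = 11.21
α (item deleted) = (6/5)·(1 − 7.05/11.21) = 0.445

α = 0.445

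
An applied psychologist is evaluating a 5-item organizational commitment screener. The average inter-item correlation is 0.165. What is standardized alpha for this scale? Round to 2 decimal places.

Standardized α = k·r̄ / (1 + (k−1)·r̄) = 5 × 0.165 / (1 + 4 × 0.165)
  = 0.8250 / 1.6600 = 0.50

standardized alpha = 0.50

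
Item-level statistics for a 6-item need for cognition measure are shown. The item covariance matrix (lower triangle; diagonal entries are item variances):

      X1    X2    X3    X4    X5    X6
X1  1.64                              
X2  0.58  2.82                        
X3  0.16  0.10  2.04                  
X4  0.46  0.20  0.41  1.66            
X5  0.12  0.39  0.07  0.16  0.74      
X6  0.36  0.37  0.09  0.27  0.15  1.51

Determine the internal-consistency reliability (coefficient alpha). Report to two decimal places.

ΣVar(i) = 1.64 + 2.82 + 2.04 + 1.66 + 0.74 + 1.51 = 10.41
Sum of the distinct covariances = 3.89
σ²_total = 10.41 + 2 × 3.89 = 18.19
α = (k/(k−1))·(1 − ΣVar(i)/σ²_total) = (6/5)·(1 − 10.41/18.19) = 0.51

α = 0.51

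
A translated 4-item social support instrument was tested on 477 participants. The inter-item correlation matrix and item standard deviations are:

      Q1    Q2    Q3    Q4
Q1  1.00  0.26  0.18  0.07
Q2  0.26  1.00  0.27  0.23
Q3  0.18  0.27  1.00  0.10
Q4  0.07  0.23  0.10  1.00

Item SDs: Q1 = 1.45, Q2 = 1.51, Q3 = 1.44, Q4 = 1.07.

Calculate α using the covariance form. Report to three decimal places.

α = 0.484

Σσ²ᵢ = 1.45² + 1.51² + 1.44² + 1.07² = 7.6011
Covariances σ_ij = r_ij · s_i · s_j:
  σ(Q1,Q2) = 0.26 × 1.45 × 1.51 = 0.5693
  σ(Q1,Q3) = 0.18 × 1.45 × 1.44 = 0.3758
  σ(Q1,Q4) = 0.07 × 1.45 × 1.07 = 0.1086
  σ(Q2,Q3) = 0.27 × 1.51 × 1.44 = 0.5871
  σ(Q2,Q4) = 0.23 × 1.51 × 1.07 = 0.3716
  σ(Q3,Q4) = 0.10 × 1.44 × 1.07 = 0.1541
σ²_T = Σσ²ᵢ + 2·Σσ_ij = 7.6011 + 2 × 2.1665 = 11.9341
α = (4/3)·(1 − 7.6011/11.9341) = 0.484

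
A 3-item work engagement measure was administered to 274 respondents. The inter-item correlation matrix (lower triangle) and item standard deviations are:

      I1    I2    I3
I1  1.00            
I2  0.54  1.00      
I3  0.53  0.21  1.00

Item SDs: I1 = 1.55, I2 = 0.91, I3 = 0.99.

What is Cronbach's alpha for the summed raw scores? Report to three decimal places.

Σσ²ᵢ = 1.55² + 0.91² + 0.99² = 4.2107
Covariances σ_ij = r_ij · s_i · s_j:
  σ(I1,I2) = 0.54 × 1.55 × 0.91 = 0.7617
  σ(I1,I3) = 0.53 × 1.55 × 0.99 = 0.8133
  σ(I2,I3) = 0.21 × 0.91 × 0.99 = 0.1892
σ²_T = Σσ²ᵢ + 2·Σσ_ij = 4.2107 + 2 × 1.7642 = 7.7391
α = (3/2)·(1 − 4.2107/7.7391) = 0.684

Cronbach's alpha = 0.684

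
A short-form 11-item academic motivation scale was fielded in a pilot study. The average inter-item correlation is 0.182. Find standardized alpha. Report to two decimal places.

α = 0.71

Standardized α = k·r̄ / (1 + (k−1)·r̄) = 11 × 0.182 / (1 + 10 × 0.182)
  = 2.0020 / 2.8200 = 0.71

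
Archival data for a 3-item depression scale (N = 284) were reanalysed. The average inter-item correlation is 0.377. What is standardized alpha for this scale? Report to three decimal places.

Standardized α = k·r̄ / (1 + (k−1)·r̄) = 3 × 0.377 / (1 + 2 × 0.377)
  = 1.1310 / 1.7540 = 0.645

α = 0.645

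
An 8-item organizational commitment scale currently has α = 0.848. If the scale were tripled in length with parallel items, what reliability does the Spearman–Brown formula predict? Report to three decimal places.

predicted reliability = 0.944

Length factor m = 3
α' = m·α / (1 + (m−1)·α)
   = 3 × 0.848 / (1 + (3 − 1) × 0.848)
   = 2.5440 / 2.6960 = 0.944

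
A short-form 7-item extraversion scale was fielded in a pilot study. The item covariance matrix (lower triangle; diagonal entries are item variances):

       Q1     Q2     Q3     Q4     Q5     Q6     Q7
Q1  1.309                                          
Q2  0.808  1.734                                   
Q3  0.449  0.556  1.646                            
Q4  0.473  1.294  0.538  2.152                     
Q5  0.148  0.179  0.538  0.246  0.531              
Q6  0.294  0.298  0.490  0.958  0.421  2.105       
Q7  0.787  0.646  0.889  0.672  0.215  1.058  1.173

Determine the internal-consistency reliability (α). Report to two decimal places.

Σσᵢ² = 1.309 + 1.734 + 1.646 + 2.152 + 0.531 + 2.105 + 1.173 = 10.650
Sum of off-diagonal covariances = 11.957
σ²_total = 10.650 + 2 × 11.957 = 34.564
α = (k/(k−1))·(1 − Σσᵢ²/σ²_total) = (7/6)·(1 − 10.650/34.564) = 0.81

α = 0.81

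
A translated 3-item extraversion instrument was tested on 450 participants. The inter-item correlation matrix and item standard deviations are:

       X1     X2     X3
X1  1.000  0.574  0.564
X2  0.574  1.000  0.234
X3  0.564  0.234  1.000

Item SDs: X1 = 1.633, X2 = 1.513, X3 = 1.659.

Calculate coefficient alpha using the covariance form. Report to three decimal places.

Σσ²ᵢ = 1.633² + 1.513² + 1.659² = 7.7081
Covariances σ_ij = r_ij · s_i · s_j:
  σ(X1,X2) = 0.574 × 1.633 × 1.513 = 1.4182
  σ(X1,X3) = 0.564 × 1.633 × 1.659 = 1.5280
  σ(X2,X3) = 0.234 × 1.513 × 1.659 = 0.5874
σ²_T = Σσ²ᵢ + 2·Σσ_ij = 7.7081 + 2 × 3.5336 = 14.7753
α = (3/2)·(1 − 7.7081/14.7753) = 0.717

coefficient alpha = 0.717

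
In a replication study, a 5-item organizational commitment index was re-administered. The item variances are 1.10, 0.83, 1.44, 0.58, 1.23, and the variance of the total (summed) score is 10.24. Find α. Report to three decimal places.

α = 0.618

sum of item variances = 1.10 + 0.83 + 1.44 + 0.58 + 1.23 = 5.18
α = (k/(k−1))·(1 − sum of item variances/Var(T)) = (5/4)·(1 − 5.18/10.24) = 0.618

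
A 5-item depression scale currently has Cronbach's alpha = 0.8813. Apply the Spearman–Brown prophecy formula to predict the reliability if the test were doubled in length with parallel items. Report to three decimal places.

Length factor m = 2
α' = m·α / (1 + (m−1)·α)
   = 2 × 0.8813 / (1 + (2 − 1) × 0.8813)
   = 1.7626 / 1.8813 = 0.937

predicted reliability = 0.937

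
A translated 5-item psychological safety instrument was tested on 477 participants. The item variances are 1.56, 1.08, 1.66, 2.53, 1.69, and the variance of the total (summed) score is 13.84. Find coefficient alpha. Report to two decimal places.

ΣVar(i) = 1.56 + 1.08 + 1.66 + 2.53 + 1.69 = 8.52
α = (k/(k−1))·(1 − ΣVar(i)/Var(T)) = (5/4)·(1 − 8.52/13.84) = 0.48

coefficient alpha = 0.48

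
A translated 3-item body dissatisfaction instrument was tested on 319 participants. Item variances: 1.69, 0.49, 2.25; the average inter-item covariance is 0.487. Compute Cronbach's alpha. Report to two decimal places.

Cronbach's alpha = 0.60

Σσ²ᵢ = 1.69 + 0.49 + 2.25 = 4.43
Sum of the 3 distinct covariances = 3 × 0.487 = 1.461
σ²_total = Σσ²ᵢ + 2·Σcov = 4.43 + 2 × 1.461 = 7.352
α = (3/2)·(1 − 4.43/7.352) = 0.60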